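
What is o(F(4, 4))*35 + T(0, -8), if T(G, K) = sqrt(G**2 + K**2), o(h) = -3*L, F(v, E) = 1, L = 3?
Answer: -307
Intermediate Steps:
o(h) = -9 (o(h) = -3*3 = -9)
o(F(4, 4))*35 + T(0, -8) = -9*35 + sqrt(0**2 + (-8)**2) = -315 + sqrt(0 + 64) = -315 + sqrt(64) = -315 + 8 = -307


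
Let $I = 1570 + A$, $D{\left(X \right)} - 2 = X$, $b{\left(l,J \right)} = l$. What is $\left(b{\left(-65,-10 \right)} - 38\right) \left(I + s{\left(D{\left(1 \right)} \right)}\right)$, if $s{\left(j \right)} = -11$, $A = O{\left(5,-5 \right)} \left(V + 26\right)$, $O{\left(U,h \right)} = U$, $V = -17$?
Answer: $-165212$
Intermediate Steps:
$A = 45$ ($A = 5 \left(-17 + 26\right) = 5 \cdot 9 = 45$)
$D{\left(X \right)} = 2 + X$
$I = 1615$ ($I = 1570 + 45 = 1615$)
$\left(b{\left(-65,-10 \right)} - 38\right) \left(I + s{\left(D{\left(1 \right)} \right)}\right) = \left(-65 - 38\right) \left(1615 - 11\right) = \left(-103\right) 1604 = -165212$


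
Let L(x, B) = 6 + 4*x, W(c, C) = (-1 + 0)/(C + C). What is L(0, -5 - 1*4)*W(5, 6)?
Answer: -½ ≈ -0.50000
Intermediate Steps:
W(c, C) = -1/(2*C)
L(0, -5 - 1*4)*W(5, 6) = (6 + 4*0)*(-½/6) = (6 + 0)*(-½*⅙) = 6*(-1/12) = -½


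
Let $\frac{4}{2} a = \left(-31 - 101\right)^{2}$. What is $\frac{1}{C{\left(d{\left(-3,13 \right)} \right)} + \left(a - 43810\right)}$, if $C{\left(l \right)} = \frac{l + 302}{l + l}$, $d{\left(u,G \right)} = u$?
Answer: $- \frac{6}{210887} \approx -2.8451 \cdot 10^{-5}$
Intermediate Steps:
$C{\left(l \right)} = \frac{302 + l}{2 l}$
$a = 8712$ ($a = \frac{\left(-31 - 101\right)^{2}}{2} = \frac{\left(-132\right)^{2}}{2} = \frac{1}{2} \cdot 17424 = 8712$)
$\frac{1}{C{\left(d{\left(-3,13 \right)} \right)} + \left(a - 43810\right)} = \frac{1}{\frac{302 - 3}{2 \left(-3\right)} + \left(8712 - 43810\right)} = \frac{1}{\frac{1}{2} \left(- \frac{1}{3}\right) 299 - 35098} = \frac{1}{- \frac{299}{6} - 35098} = \frac{1}{- \frac{210887}{6}} = - \frac{6}{210887}$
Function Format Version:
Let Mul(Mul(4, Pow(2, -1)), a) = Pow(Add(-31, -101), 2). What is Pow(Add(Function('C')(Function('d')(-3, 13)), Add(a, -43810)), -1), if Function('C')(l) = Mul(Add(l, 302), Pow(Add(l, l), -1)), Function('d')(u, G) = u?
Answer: Rational(-6, 210887) ≈ -2.8451e-5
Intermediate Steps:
Function('C')(l) = Mul(Rational(1, 2), Pow(l, -1), Add(302, l)) (Function('C')(l) = Mul(Add(302, l), Pow(Mul(2, l), -1)) = Mul(Add(302, l), Mul(Rational(1, 2), Pow(l, -1))) = Mul(Rational(1, 2), Pow(l, -1), Add(302, l)))
a = 8712 (a = Mul(Rational(1, 2), Pow(Add(-31, -101), 2)) = Mul(Rational(1, 2), Pow(-132, 2)) = Mul(Rational(1, 2), 17424) = 8712)
Pow(Add(Function('C')(Function('d')(-3, 13)), Add(a, -43810)), -1) = Pow(Add(Mul(Rational(1, 2), Pow(-3, -1), Add(302, -3)), Add(8712, -43810)), -1) = Pow(Add(Mul(Rational(1, 2), Rational(-1, 3), 299), -35098), -1) = Pow(Add(Rational(-299, 6), -35098), -1) = Pow(Rational(-210887, 6), -1) = Rational(-6, 210887)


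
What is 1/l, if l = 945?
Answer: 1/945 ≈ 0.0010582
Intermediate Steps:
1/l = 1/945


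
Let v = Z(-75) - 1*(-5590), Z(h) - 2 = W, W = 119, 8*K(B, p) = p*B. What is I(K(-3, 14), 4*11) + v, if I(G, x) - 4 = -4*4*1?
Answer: 5699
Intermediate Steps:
K(B, p) = B*p/8 (K(B, p) = (p*B)/8 = (B*p)/8 = B*p/8)
Z(h) = 121 (Z(h) = 2 + 119 = 121)
I(G, x) = -12 (I(G, x) = 4 - 4*4*1 = 4 - 16*1 = 4 - 16 = -12)
v = 5711 (v = 121 - 1*(-5590) = 121 + 5590 = 5711)
I(K(-3, 14), 4*11) + v = -12 + 5711 = 5699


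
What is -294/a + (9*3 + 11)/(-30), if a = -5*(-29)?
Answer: -1433/435 ≈ -3.2943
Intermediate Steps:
a = 145
-294/a + (9*3 + 11)/(-30) = -294/145 + (9*3 + 11)/(-30) = -294*1/145 + (27 + 11)*(-1/30) = -294/145 + 38*(-1/30) = -294/145 - 19/15 = -1433/435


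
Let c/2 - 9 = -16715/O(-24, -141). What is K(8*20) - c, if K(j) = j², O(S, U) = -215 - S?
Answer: 4852732/191 ≈ 25407.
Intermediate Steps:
c = 36868/191 (c = 18 + 2*(-16715/(-215 - 1*(-24))) = 18 + 2*(-16715/(-215 + 24)) = 18 + 2*(-16715/(-191)) = 18 + 2*(-16715*(-1/191)) = 18 + 2*(16715/191) = 18 + 33430/191 = 36868/191 ≈ 193.03)
K(8*20) - c = (8*20)² - 1*36868/191 = 160² - 36868/191 = 25600 - 36868/191 = 4852732/191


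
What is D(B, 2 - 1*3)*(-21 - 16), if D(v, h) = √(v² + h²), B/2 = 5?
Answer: -37*√101 ≈ -371.85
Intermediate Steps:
B = 10 (B = 2*5 = 10)
D(v, h) = √(h² + v²)
D(B, 2 - 1*3)*(-21 - 16) = √((2 - 1*3)² + 10²)*(-21 - 16) = √((2 - 3)² + 100)*(-37) = √((-1)² + 100)*(-37) = √(1 + 100)*(-37) = √101*(-37) = -37*√101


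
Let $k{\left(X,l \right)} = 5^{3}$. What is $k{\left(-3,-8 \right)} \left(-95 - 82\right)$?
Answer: $-22125$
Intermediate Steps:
$k{\left(X,l \right)} = 125$
$k{\left(-3,-8 \right)} \left(-95 - 82\right) = 125 \left(-95 - 82\right) = 125 \left(-177\right) = -22125$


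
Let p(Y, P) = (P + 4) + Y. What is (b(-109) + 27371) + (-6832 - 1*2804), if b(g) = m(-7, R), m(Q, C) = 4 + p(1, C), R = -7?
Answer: 17737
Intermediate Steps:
p(Y, P) = 4 + P + Y (p(Y, P) = (4 + P) + Y = 4 + P + Y)
m(Q, C) = 9 + C (m(Q, C) = 4 + (4 + C + 1) = 4 + (5 + C) = 9 + C)
b(g) = 2 (b(g) = 9 - 7 = 2)
(b(-109) + 27371) + (-6832 - 1*2804) = (2 + 27371) + (-6832 - 1*2804) = 27373 + (-6832 - 2804) = 27373 - 9636 = 17737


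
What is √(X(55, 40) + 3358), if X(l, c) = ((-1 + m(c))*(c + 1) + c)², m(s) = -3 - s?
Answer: √3115054 ≈ 1765.0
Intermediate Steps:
X(l, c) = (c + (1 + c)*(-4 - c))² (X(l, c) = ((-1 + (-3 - c))*(c + 1) + c)² = ((-4 - c)*(1 + c) + c)² = ((1 + c)*(-4 - c) + c)² = (c + (1 + c)*(-4 - c))²)
√(X(55, 40) + 3358) = √((4 + 40 + 40*(3 + 40))² + 3358) = √((4 + 40 + 40*43)² + 3358) = √((4 + 40 + 1720)² + 3358) = √(1764² + 3358) = √(3111696 + 3358) = √3115054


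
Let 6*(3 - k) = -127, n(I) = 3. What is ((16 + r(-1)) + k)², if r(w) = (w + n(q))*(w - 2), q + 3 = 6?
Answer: 42025/36 ≈ 1167.4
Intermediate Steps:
q = 3 (q = -3 + 6 = 3)
k = 145/6 (k = 3 - ⅙*(-127) = 3 + 127/6 = 145/6 ≈ 24.167)
r(w) = (-2 + w)*(3 + w) (r(w) = (w + 3)*(w - 2) = (3 + w)*(-2 + w) = (-2 + w)*(3 + w))
((16 + r(-1)) + k)² = ((16 + (-6 - 1 + (-1)²)) + 145/6)² = ((16 + (-6 - 1 + 1)) + 145/6)² = ((16 - 6) + 145/6)² = (10 + 145/6)² = (205/6)² = 42025/36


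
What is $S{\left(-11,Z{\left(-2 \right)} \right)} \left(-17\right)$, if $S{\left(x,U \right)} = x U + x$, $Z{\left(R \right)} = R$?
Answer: $-187$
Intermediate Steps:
$S{\left(x,U \right)} = x + U x$ ($S{\left(x,U \right)} = U x + x = x + U x$)
$S{\left(-11,Z{\left(-2 \right)} \right)} \left(-17\right) = - 11 \left(1 - 2\right) \left(-17\right) = \left(-11\right) \left(-1\right) \left(-17\right) = 11 \left(-17\right) = -187$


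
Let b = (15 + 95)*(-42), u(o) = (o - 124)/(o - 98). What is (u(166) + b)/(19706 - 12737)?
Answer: -52353/78982 ≈ -0.66285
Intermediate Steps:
u(o) = (-124 + o)/(-98 + o)
b = -4620 (b = 110*(-42) = -4620)
(u(166) + b)/(19706 - 12737) = ((-124 + 166)/(-98 + 166) - 4620)/(19706 - 12737) = (42/68 - 4620)/6969 = ((1/68)*42 - 4620)*(1/6969) = (21/34 - 4620)*(1/6969) = -157059/34*1/6969 = -52353/78982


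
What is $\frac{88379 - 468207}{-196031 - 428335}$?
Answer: $\frac{189914}{312183} \approx 0.60834$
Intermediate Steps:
$\frac{88379 - 468207}{-196031 - 428335} = - \frac{379828}{-624366} = \left(-379828\right) \left(- \frac{1}{624366}\right) = \frac{189914}{312183}$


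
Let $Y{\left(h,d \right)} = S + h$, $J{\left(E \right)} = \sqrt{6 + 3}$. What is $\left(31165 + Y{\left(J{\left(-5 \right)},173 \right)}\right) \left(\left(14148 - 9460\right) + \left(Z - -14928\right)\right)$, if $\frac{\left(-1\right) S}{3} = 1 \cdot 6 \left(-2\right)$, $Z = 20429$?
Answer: $1249564180$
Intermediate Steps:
$J{\left(E \right)} = 3$ ($J{\left(E \right)} = \sqrt{9} = 3$)
$S = 36$ ($S = - 3 \cdot 1 \cdot 6 \left(-2\right) = - 3 \cdot 6 \left(-2\right) = \left(-3\right) \left(-12\right) = 36$)
$Y{\left(h,d \right)} = 36 + h$
$\left(31165 + Y{\left(J{\left(-5 \right)},173 \right)}\right) \left(\left(14148 - 9460\right) + \left(Z - -14928\right)\right) = \left(31165 + \left(36 + 3\right)\right) \left(\left(14148 - 9460\right) + \left(20429 - -14928\right)\right) = \left(31165 + 39\right) \left(\left(14148 - 9460\right) + \left(20429 + 14928\right)\right) = 31204 \left(4688 + 35357\right) = 31204 \cdot 40045 = 1249564180$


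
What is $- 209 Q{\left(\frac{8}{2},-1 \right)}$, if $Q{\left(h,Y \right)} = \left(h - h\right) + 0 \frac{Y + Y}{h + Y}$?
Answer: $0$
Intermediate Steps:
$Q{\left(h,Y \right)} = 0$ ($Q{\left(h,Y \right)} = 0 + 0 \frac{2 Y}{Y + h} = 0 + 0 = 0$)
$- 209 Q{\left(\frac{8}{2},-1 \right)} = \left(-209\right) 0 = 0$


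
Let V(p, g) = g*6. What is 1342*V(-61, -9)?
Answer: -72468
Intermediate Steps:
V(p, g) = 6*g
1342*V(-61, -9) = 1342*(6*(-9)) = 1342*(-54) = -72468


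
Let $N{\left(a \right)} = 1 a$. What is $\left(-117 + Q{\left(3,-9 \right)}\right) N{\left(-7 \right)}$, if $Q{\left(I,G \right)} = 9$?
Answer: $756$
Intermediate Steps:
$N{\left(a \right)} = a$
$\left(-117 + Q{\left(3,-9 \right)}\right) N{\left(-7 \right)} = \left(-117 + 9\right) \left(-7\right) = \left(-108\right) \left(-7\right) = 756$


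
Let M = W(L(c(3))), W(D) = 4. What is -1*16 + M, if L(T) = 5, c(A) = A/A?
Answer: -12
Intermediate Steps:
c(A) = 1
M = 4
-1*16 + M = -1*16 + 4 = -16 + 4 = -12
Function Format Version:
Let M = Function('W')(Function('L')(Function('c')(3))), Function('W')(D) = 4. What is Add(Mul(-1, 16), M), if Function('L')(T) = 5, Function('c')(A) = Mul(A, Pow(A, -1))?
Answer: -12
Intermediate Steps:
Function('c')(A) = 1
M = 4
Add(Mul(-1, 16), M) = Add(Mul(-1, 16), 4) = Add(-16, 4) = -12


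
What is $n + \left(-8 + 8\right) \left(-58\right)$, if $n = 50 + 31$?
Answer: $81$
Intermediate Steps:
$n = 81$
$n + \left(-8 + 8\right) \left(-58\right) = 81 + \left(-8 + 8\right) \left(-58\right) = 81 + 0 \left(-58\right) = 81 + 0 = 81$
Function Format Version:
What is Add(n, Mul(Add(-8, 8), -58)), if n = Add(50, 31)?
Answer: 81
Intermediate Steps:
n = 81
Add(n, Mul(Add(-8, 8), -58)) = Add(81, Mul(Add(-8, 8), -58)) = Add(81, Mul(0, -58)) = Add(81, 0) = 81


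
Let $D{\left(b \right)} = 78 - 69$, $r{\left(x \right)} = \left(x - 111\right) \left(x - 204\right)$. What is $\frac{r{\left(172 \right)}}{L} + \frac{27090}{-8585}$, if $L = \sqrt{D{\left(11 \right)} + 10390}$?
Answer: $- \frac{5418}{1717} - \frac{1952 \sqrt{10399}}{10399} \approx -22.297$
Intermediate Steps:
$r{\left(x \right)} = \left(-204 + x\right) \left(-111 + x\right)$ ($r{\left(x \right)} = \left(-111 + x\right) \left(-204 + x\right) = \left(-204 + x\right) \left(-111 + x\right)$)
$D{\left(b \right)} = 9$ ($D{\left(b \right)} = 78 - 69 = 9$)
$L = \sqrt{10399}$ ($L = \sqrt{9 + 10390} = \sqrt{10399} \approx 101.98$)
$\frac{r{\left(172 \right)}}{L} + \frac{27090}{-8585} = \frac{22644 + 172^{2} - 54180}{\sqrt{10399}} + \frac{27090}{-8585} = \left(22644 + 29584 - 54180\right) \frac{\sqrt{10399}}{10399} + 27090 \left(- \frac{1}{8585}\right) = - 1952 \frac{\sqrt{10399}}{10399} - \frac{5418}{1717} = - \frac{1952 \sqrt{10399}}{10399} - \frac{5418}{1717} = - \frac{5418}{1717} - \frac{1952 \sqrt{10399}}{10399}$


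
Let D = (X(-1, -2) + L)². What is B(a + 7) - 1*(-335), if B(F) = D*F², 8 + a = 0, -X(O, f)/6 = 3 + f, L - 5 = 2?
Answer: 336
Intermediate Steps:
L = 7 (L = 5 + 2 = 7)
X(O, f) = -18 - 6*f (X(O, f) = -6*(3 + f) = -18 - 6*f)
a = -8 (a = -8 + 0 = -8)
D = 1 (D = ((-18 - 6*(-2)) + 7)² = ((-18 + 12) + 7)² = (-6 + 7)² = 1² = 1)
B(F) = F² (B(F) = 1*F² = F²)
B(a + 7) - 1*(-335) = (-8 + 7)² - 1*(-335) = (-1)² + 335 = 1 + 335 = 336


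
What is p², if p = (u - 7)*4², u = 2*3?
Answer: 256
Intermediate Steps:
u = 6
p = -16 (p = (6 - 7)*4² = -1*16 = -16)
p² = (-16)² = 256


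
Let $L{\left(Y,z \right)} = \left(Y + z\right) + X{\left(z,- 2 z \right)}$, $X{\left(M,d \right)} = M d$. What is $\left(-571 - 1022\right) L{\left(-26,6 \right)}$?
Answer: $146556$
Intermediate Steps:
$L{\left(Y,z \right)} = Y + z - 2 z^{2}$ ($L{\left(Y,z \right)} = \left(Y + z\right) + z \left(- 2 z\right) = \left(Y + z\right) - 2 z^{2} = Y + z - 2 z^{2}$)
$\left(-571 - 1022\right) L{\left(-26,6 \right)} = \left(-571 - 1022\right) \left(-26 + 6 - 2 \cdot 6^{2}\right) = - 1593 \left(-26 + 6 - 72\right) = \left(-1593\right) \left(-92\right) = 146556$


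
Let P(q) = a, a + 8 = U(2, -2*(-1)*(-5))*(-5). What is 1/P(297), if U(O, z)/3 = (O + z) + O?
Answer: 1/82 ≈ 0.012195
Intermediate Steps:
U(O, z) = 3*z + 6*O (U(O, z) = 3*((O + z) + O) = 3*(z + 2*O) = 3*z + 6*O)
a = 82 (a = -8 + (3*(-2*(-1)*(-5)) + 6*2)*(-5) = -8 + (3*(2*(-5)) + 12)*(-5) = -8 + (3*(-10) + 12)*(-5) = -8 + (-30 + 12)*(-5) = -8 - 18*(-5) = -8 + 90 = 82)
P(q) = 82
1/P(297) = 1/82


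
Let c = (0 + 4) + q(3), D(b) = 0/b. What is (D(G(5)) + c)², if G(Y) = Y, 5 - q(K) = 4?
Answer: 25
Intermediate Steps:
q(K) = 1 (q(K) = 5 - 1*4 = 5 - 4 = 1)
D(b) = 0
c = 5 (c = (0 + 4) + 1 = 4 + 1 = 5)
(D(G(5)) + c)² = (0 + 5)² = 5² = 25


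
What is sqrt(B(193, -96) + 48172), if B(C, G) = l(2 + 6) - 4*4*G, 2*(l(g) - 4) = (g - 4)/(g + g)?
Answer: sqrt(795394)/4 ≈ 222.96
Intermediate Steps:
l(g) = 4 + (-4 + g)/(4*g) (l(g) = 4 + ((g - 4)/(g + g))/2 = 4 + ((-4 + g)/((2*g)))/2 = 4 + ((-4 + g)*(1/(2*g)))/2 = 4 + ((-4 + g)/(2*g))/2 = 4 + (-4 + g)/(4*g))
B(C, G) = 33/8 - 16*G (B(C, G) = (17/4 - 1/(2 + 6)) - 4*4*G = (17/4 - 1/8) - 16*G = 33/8 - 16*G)
sqrt(B(193, -96) + 48172) = sqrt((33/8 - 16*(-96)) + 48172) = sqrt((33/8 + 1536) + 48172) = sqrt(12321/8 + 48172) = sqrt(397697/8) = sqrt(795394)/4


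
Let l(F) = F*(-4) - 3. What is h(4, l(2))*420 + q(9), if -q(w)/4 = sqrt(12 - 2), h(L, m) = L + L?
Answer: 3360 - 4*sqrt(10) ≈ 3347.4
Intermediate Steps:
l(F) = -3 - 4*F (l(F) = -4*F - 3 = -3 - 4*F)
h(L, m) = 2*L
q(w) = -4*sqrt(10) (q(w) = -4*sqrt(12 - 2) = -4*sqrt(10))
h(4, l(2))*420 + q(9) = (2*4)*420 - 4*sqrt(10) = 8*420 - 4*sqrt(10) = 3360 - 4*sqrt(10)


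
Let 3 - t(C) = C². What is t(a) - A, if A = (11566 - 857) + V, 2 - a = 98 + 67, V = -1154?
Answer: -36121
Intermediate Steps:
a = -163 (a = 2 - (98 + 67) = 2 - 1*165 = 2 - 165 = -163)
A = 9555 (A = (11566 - 857) - 1154 = 10709 - 1154 = 9555)
t(C) = 3 - C²
t(a) - A = (3 - 1*(-163)²) - 1*9555 = (3 - 1*26569) - 9555 = (3 - 26569) - 9555 = -26566 - 9555 = -36121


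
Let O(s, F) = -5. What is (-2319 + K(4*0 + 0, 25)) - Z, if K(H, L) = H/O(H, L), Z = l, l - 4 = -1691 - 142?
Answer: -490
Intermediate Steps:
l = -1829 (l = 4 + (-1691 - 142) = 4 - 1833 = -1829)
Z = -1829
K(H, L) = -H/5 (K(H, L) = H/(-5) = H*(-⅕) = -H/5)
(-2319 + K(4*0 + 0, 25)) - Z = (-2319 - (4*0 + 0)/5) - 1*(-1829) = (-2319 - (0 + 0)/5) + 1829 = (-2319 - ⅕*0) + 1829 = (-2319 + 0) + 1829 = -2319 + 1829 = -490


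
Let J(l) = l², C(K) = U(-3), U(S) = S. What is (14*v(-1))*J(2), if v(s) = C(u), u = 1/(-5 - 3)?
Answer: -168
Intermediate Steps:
u = -⅛ (u = 1/(-8) = -⅛ ≈ -0.12500)
C(K) = -3
v(s) = -3
(14*v(-1))*J(2) = (14*(-3))*2² = -42*4 = -168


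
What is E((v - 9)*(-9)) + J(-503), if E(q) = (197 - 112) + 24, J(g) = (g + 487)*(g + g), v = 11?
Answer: 16205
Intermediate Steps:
J(g) = 2*g*(487 + g) (J(g) = (487 + g)*(2*g) = 2*g*(487 + g))
E(q) = 109 (E(q) = 85 + 24 = 109)
E((v - 9)*(-9)) + J(-503) = 109 + 2*(-503)*(487 - 503) = 109 + 2*(-503)*(-16) = 109 + 16096 = 16205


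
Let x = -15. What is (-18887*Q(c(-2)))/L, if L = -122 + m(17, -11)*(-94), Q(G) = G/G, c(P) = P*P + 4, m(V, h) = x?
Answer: -18887/1288 ≈ -14.664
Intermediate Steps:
m(V, h) = -15
c(P) = 4 + P**2 (c(P) = P**2 + 4 = 4 + P**2)
Q(G) = 1
L = 1288 (L = -122 - 15*(-94) = -122 + 1410 = 1288)
(-18887*Q(c(-2)))/L = -18887*1/1288 = -18887/1288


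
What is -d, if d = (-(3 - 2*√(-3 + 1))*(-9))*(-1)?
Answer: 27 - 18*I*√2 ≈ 27.0 - 25.456*I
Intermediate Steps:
d = -27 + 18*I*√2 (d = (-(3 - 2*I*√2)*(-9))*(-1) = ((-3 + 2*I*√2)*(-9))*(-1) = (27 - 18*I*√2)*(-1) = -27 + 18*I*√2 ≈ -27.0 + 25.456*I)
-d = -(-27 + 18*I*√2) = 27 - 18*I*√2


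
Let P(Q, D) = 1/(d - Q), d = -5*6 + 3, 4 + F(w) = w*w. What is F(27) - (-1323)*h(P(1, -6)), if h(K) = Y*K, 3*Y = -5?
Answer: 3215/4 ≈ 803.75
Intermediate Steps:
F(w) = -4 + w**2 (F(w) = -4 + w*w = -4 + w**2)
d = -27 (d = -30 + 3 = -27)
Y = -5/3 (Y = (1/3)*(-5) = -5/3 ≈ -1.6667)
P(Q, D) = 1/(-27 - Q)
h(K) = -5*K/3
F(27) - (-1323)*h(P(1, -6)) = (-4 + 27**2) - (-1323)*(-(-5)/(3*(27 + 1))) = (-4 + 729) - (-1323)*(-(-5)/(3*28)) = 725 - (-1323)*(-(-5)/(3*28)) = 725 - (-1323)*(-5/3*(-1/28)) = 725 - (-1323)*5/84 = 725 - 1323*(-5/84) = 725 + 315/4 = 3215/4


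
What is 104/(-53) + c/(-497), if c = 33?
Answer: -53437/26341 ≈ -2.0287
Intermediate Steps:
104/(-53) + c/(-497) = 104/(-53) + 33/(-497) = 104*(-1/53) + 33*(-1/497) = -104/53 - 33/497 = -53437/26341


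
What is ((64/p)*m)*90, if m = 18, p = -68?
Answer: -25920/17 ≈ -1524.7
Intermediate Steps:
((64/p)*m)*90 = ((64/(-68))*18)*90 = ((64*(-1/68))*18)*90 = -16/17*18*90 = -288/17*90 = -25920/17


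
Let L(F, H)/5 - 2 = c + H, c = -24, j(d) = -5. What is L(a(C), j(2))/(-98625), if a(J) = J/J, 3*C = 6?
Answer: 9/6575 ≈ 0.0013688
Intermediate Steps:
C = 2 (C = (⅓)*6 = 2)
a(J) = 1
L(F, H) = -110 + 5*H (L(F, H) = 10 + 5*(-24 + H) = 10 + (-120 + 5*H) = -110 + 5*H)
L(a(C), j(2))/(-98625) = (-110 + 5*(-5))/(-98625) = (-110 - 25)*(-1/98625) = -135*(-1/98625) = 9/6575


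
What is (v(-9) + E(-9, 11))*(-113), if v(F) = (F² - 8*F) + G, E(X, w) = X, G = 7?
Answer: -17063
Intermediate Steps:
v(F) = 7 + F² - 8*F (v(F) = (F² - 8*F) + 7 = 7 + F² - 8*F)
(v(-9) + E(-9, 11))*(-113) = ((7 + (-9)² - 8*(-9)) - 9)*(-113) = ((7 + 81 + 72) - 9)*(-113) = (160 - 9)*(-113) = 151*(-113) = -17063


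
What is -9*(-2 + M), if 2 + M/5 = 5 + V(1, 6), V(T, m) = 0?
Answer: -117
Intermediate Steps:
M = 15 (M = -10 + 5*(5 + 0) = -10 + 5*5 = -10 + 25 = 15)
-9*(-2 + M) = -9*(-2 + 15) = -9*13 = -117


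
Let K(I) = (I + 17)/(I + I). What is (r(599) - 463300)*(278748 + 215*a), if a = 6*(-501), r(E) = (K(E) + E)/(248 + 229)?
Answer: 5405934611130858/31747 ≈ 1.7028e+11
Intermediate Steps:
K(I) = (17 + I)/(2*I) (K(I) = (17 + I)/((2*I)) = (17 + I)*(1/(2*I)) = (17 + I)/(2*I))
r(E) = E/477 + (17 + E)/(954*E) (r(E) = ((17 + E)/(2*E) + E)/(248 + 229) = (E + (17 + E)/(2*E))/477 = (E + (17 + E)/(2*E))*(1/477) = E/477 + (17 + E)/(954*E))
a = -3006
(r(599) - 463300)*(278748 + 215*a) = ((1/954)*(17 + 599 + 2*599²)/599 - 463300)*(278748 + 215*(-3006)) = ((1/954)*(1/599)*(17 + 599 + 2*358801) - 463300)*(278748 - 646290) = ((1/954)*(1/599)*(17 + 599 + 717602) - 463300)*(-367542) = ((1/954)*(1/599)*718218 - 463300)*(-367542) = (39901/31747 - 463300)*(-367542) = -14708345199/31747*(-367542) = 5405934611130858/31747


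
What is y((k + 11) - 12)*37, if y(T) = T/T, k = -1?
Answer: 37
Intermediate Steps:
y(T) = 1
y((k + 11) - 12)*37 = 1*37 = 37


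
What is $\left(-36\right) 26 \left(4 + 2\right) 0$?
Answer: $0$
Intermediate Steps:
$\left(-36\right) 26 \left(4 + 2\right) 0 = - 936 \cdot 6 \cdot 0 = \left(-936\right) 0 = 0$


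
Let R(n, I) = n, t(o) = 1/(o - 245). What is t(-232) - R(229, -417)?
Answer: -109234/477 ≈ -229.00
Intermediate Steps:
t(o) = 1/(-245 + o)
t(-232) - R(229, -417) = 1/(-245 - 232) - 1*229 = 1/(-477) - 229 = -1/477 - 229 = -109234/477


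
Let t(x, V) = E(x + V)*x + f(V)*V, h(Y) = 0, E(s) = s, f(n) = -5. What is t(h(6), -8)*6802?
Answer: 272080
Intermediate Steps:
t(x, V) = -5*V + x*(V + x) (t(x, V) = (x + V)*x - 5*V = (V + x)*x - 5*V = x*(V + x) - 5*V = -5*V + x*(V + x))
t(h(6), -8)*6802 = (-5*(-8) + 0*(-8 + 0))*6802 = (40 + 0*(-8))*6802 = (40 + 0)*6802 = 40*6802 = 272080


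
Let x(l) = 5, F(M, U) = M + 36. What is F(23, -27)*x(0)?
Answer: 295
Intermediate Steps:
F(M, U) = 36 + M
F(23, -27)*x(0) = (36 + 23)*5 = 59*5 = 295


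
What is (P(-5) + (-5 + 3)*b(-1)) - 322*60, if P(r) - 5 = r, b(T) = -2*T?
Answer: -19324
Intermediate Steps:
P(r) = 5 + r
(P(-5) + (-5 + 3)*b(-1)) - 322*60 = ((5 - 5) + (-5 + 3)*(-2*(-1))) - 322*60 = (0 - 2*2) - 19320 = (0 - 4) - 19320 = -4 - 19320 = -19324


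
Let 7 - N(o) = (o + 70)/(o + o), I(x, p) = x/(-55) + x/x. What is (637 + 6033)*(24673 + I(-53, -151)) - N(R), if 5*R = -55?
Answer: 3620803951/22 ≈ 1.6458e+8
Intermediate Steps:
R = -11 (R = (⅕)*(-55) = -11)
I(x, p) = 1 - x/55 (I(x, p) = x*(-1/55) + 1 = -x/55 + 1 = 1 - x/55)
N(o) = 7 - (70 + o)/(2*o) (N(o) = 7 - (o + 70)/(o + o) = 7 - (70 + o)/(2*o))
(637 + 6033)*(24673 + I(-53, -151)) - N(R) = (637 + 6033)*(24673 + (1 - 1/55*(-53))) - (13/2 - 35/(-11)) = 6670*(24673 + (1 + 53/55)) - (13/2 - 35*(-1/11)) = 6670*(24673 + 108/55) - (13/2 + 35/11) = 6670*(1357123/55) - 1*213/22 = 1810402082/11 - 213/22 = 3620803951/22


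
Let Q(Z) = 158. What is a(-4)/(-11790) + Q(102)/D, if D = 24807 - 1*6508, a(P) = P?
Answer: 968008/107872605 ≈ 0.0089736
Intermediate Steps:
D = 18299 (D = 24807 - 6508 = 18299)
a(-4)/(-11790) + Q(102)/D = -4/(-11790) + 158/18299 = -4*(-1/11790) + 158*(1/18299) = 2/5895 + 158/18299 = 968008/107872605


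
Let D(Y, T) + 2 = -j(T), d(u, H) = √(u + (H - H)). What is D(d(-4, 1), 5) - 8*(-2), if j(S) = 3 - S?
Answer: 16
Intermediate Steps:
d(u, H) = √u (d(u, H) = √(u + 0) = √u)
D(Y, T) = -5 + T (D(Y, T) = -2 - (3 - T) = -2 + (-3 + T) = -5 + T)
D(d(-4, 1), 5) - 8*(-2) = (-5 + 5) - 8*(-2) = 0 + 16 = 16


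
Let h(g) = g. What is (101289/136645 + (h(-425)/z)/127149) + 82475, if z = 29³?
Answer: 34948369202693484979/423741195535845 ≈ 82476.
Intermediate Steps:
z = 24389
(101289/136645 + (h(-425)/z)/127149) + 82475 = (101289/136645 - 425/24389/127149) + 82475 = (101289*(1/136645) - 425*1/24389*(1/127149)) + 82475 = (101289/136645 - 425/24389*1/127149) + 82475 = (101289/136645 - 425/3101036961) + 82475 = 314100874668604/423741195535845 + 82475 = 34948369202693484979/423741195535845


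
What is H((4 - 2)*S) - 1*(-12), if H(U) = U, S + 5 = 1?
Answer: 4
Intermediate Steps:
S = -4 (S = -5 + 1 = -4)
H((4 - 2)*S) - 1*(-12) = (4 - 2)*(-4) - 1*(-12) = 2*(-4) + 12 = -8 + 12 = 4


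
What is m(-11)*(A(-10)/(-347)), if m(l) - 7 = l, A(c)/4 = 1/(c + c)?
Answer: -4/1735 ≈ -0.0023055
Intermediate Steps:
A(c) = 2/c (A(c) = 4/(c + c) = 4/((2*c)) = 4*(1/(2*c)) = 2/c)
m(l) = 7 + l
m(-11)*(A(-10)/(-347)) = (7 - 11)*((2/(-10))/(-347)) = -4*2*(-⅒)*(-1)/347 = -(-4)*(-1)/(5*347) = -4*1/1735 = -4/1735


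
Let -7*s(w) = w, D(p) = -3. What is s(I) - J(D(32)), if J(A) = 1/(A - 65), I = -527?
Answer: 35843/476 ≈ 75.300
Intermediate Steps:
s(w) = -w/7
J(A) = 1/(-65 + A)
s(I) - J(D(32)) = -1/7*(-527) - 1/(-65 - 3) = 527/7 - 1/(-68) = 527/7 - 1*(-1/68) = 527/7 + 1/68 = 35843/476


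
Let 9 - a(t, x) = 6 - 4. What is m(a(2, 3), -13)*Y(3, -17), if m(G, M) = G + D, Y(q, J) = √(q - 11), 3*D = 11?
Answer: 64*I*√2/3 ≈ 30.17*I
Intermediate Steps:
D = 11/3 (D = (⅓)*11 = 11/3 ≈ 3.6667)
Y(q, J) = √(-11 + q)
a(t, x) = 7 (a(t, x) = 9 - (6 - 4) = 9 - 1*2 = 9 - 2 = 7)
m(G, M) = 11/3 + G (m(G, M) = G + 11/3 = 11/3 + G)
m(a(2, 3), -13)*Y(3, -17) = (11/3 + 7)*√(-11 + 3) = 32*√(-8)/3 = 32*(2*I*√2)/3 = 64*I*√2/3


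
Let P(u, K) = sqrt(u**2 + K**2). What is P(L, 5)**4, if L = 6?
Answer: 3721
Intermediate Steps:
P(u, K) = sqrt(K**2 + u**2)
P(L, 5)**4 = (sqrt(5**2 + 6**2))**4 = (sqrt(25 + 36))**4 = (sqrt(61))**4 = 3721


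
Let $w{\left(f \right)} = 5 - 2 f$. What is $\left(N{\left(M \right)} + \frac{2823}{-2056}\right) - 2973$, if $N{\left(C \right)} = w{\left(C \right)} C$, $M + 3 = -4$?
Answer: $- \frac{6388759}{2056} \approx -3107.4$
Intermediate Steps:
$M = -7$ ($M = -3 - 4 = -7$)
$N{\left(C \right)} = C \left(5 - 2 C\right)$ ($N{\left(C \right)} = \left(5 - 2 C\right) C = C \left(5 - 2 C\right)$)
$\left(N{\left(M \right)} + \frac{2823}{-2056}\right) - 2973 = \left(- 7 \left(5 - -14\right) + \frac{2823}{-2056}\right) - 2973 = \left(- 7 \left(5 + 14\right) + 2823 \left(- \frac{1}{2056}\right)\right) - 2973 = \left(\left(-7\right) 19 - \frac{2823}{2056}\right) - 2973 = \left(-133 - \frac{2823}{2056}\right) - 2973 = - \frac{276271}{2056} - 2973 = - \frac{6388759}{2056}$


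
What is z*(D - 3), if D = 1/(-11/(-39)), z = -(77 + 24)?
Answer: -606/11 ≈ -55.091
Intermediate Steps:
z = -101 (z = -1*101 = -101)
D = 39/11 (D = 1/(-11*(-1/39)) = 1/(11/39) = 39/11 ≈ 3.5455)
z*(D - 3) = -101*(39/11 - 3) = -101*6/11 = -606/11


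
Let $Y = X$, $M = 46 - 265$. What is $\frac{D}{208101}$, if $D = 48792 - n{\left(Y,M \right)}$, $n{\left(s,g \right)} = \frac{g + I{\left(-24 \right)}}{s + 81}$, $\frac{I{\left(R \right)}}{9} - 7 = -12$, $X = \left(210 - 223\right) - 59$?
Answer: $\frac{146464}{624303} \approx 0.2346$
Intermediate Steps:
$M = -219$
$X = -72$ ($X = -13 - 59 = -72$)
$Y = -72$
$I{\left(R \right)} = -45$ ($I{\left(R \right)} = 63 + 9 \left(-12\right) = 63 - 108 = -45$)
$n{\left(s,g \right)} = \frac{-45 + g}{81 + s}$ ($n{\left(s,g \right)} = \frac{g - 45}{s + 81} = \frac{-45 + g}{81 + s}$)
$D = \frac{146464}{3}$ ($D = 48792 - \frac{-45 - 219}{81 - 72} = 48792 - \frac{1}{9} \left(-264\right) = 48792 - - \frac{88}{3} = 48792 + \frac{88}{3} = \frac{146464}{3} \approx 48821.0$)
$\frac{D}{208101} = \frac{146464}{3 \cdot 208101} = \frac{146464}{3} \cdot \frac{1}{208101} = \frac{146464}{624303}$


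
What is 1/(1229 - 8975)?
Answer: -1/7746 ≈ -0.00012910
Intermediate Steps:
1/(1229 - 8975) = 1/(-7746) = -1/7746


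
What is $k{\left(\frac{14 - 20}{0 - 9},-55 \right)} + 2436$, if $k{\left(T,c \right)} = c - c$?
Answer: $2436$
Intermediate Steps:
$k{\left(T,c \right)} = 0$
$k{\left(\frac{14 - 20}{0 - 9},-55 \right)} + 2436 = 0 + 2436 = 2436$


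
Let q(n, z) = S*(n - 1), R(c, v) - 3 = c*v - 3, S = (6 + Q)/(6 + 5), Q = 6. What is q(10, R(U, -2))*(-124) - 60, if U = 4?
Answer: -14052/11 ≈ -1277.5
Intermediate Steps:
S = 12/11 (S = (6 + 6)/(6 + 5) = 12/11 ≈ 1.0909)
R(c, v) = c*v (R(c, v) = 3 + (c*v - 3) = 3 + (-3 + c*v) = c*v)
q(n, z) = -12/11 + 12*n/11 (q(n, z) = 12*(n - 1)/11 = 12*(-1 + n)/11 = -12/11 + 12*n/11)
q(10, R(U, -2))*(-124) - 60 = (-12/11 + (12/11)*10)*(-124) - 60 = (-12/11 + 120/11)*(-124) - 60 = (108/11)*(-124) - 60 = -13392/11 - 60 = -14052/11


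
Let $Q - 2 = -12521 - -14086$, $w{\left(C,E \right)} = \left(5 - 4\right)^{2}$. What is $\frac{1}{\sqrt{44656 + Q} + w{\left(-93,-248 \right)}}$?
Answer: $- \frac{1}{46222} + \frac{\sqrt{46223}}{46222} \approx 0.0046297$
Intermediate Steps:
$w{\left(C,E \right)} = 1$ ($w{\left(C,E \right)} = 1^{2} = 1$)
$Q = 1567$ ($Q = 2 - -1565 = 2 + \left(-12521 + 14086\right) = 2 + 1565 = 1567$)
$\frac{1}{\sqrt{44656 + Q} + w{\left(-93,-248 \right)}} = \frac{1}{\sqrt{44656 + 1567} + 1} = \frac{1}{\sqrt{46223} + 1} = \frac{1}{1 + \sqrt{46223}}$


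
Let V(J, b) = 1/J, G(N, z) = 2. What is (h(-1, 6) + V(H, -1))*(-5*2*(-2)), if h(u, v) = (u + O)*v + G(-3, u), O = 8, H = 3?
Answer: 2660/3 ≈ 886.67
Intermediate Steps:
h(u, v) = 2 + v*(8 + u) (h(u, v) = (u + 8)*v + 2 = (8 + u)*v + 2 = v*(8 + u) + 2 = 2 + v*(8 + u))
(h(-1, 6) + V(H, -1))*(-5*2*(-2)) = ((2 + 8*6 - 1*6) + 1/3)*(-5*2*(-2)) = ((2 + 48 - 6) + 1/3)*(-10*(-2)) = (44 + 1/3)*20 = (133/3)*20 = 2660/3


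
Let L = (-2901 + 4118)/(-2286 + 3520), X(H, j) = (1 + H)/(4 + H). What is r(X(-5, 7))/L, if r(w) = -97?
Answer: -119698/1217 ≈ -98.355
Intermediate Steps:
X(H, j) = (1 + H)/(4 + H)
L = 1217/1234 ≈ 0.98622
r(X(-5, 7))/L = -97/1217/1234 = -97*1234/1217 = -119698/1217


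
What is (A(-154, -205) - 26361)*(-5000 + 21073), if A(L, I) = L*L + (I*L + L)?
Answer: 462436283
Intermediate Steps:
A(L, I) = L + L² + I*L (A(L, I) = L² + (L + I*L) = L + L² + I*L)
(A(-154, -205) - 26361)*(-5000 + 21073) = (-154*(1 - 205 - 154) - 26361)*(-5000 + 21073) = (-154*(-358) - 26361)*16073 = (55132 - 26361)*16073 = 28771*16073 = 462436283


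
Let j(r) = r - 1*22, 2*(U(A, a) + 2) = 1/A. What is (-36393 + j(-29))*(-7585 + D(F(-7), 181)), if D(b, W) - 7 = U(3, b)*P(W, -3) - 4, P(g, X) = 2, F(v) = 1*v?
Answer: 276452036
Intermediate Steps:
F(v) = v
U(A, a) = -2 + 1/(2*A)
j(r) = -22 + r (j(r) = r - 22 = -22 + r)
D(b, W) = -⅔ (D(b, W) = 7 + ((-2 + (½)/3)*2 - 4) = 7 + ((-2 + (½)*(⅓))*2 - 4) = 7 + ((-2 + ⅙)*2 - 4) = 7 + (-11/6*2 - 4) = 7 + (-11/3 - 4) = 7 - 23/3 = -⅔)
(-36393 + j(-29))*(-7585 + D(F(-7), 181)) = (-36393 + (-22 - 29))*(-7585 - ⅔) = (-36393 - 51)*(-22757/3) = -36444*(-22757/3) = 276452036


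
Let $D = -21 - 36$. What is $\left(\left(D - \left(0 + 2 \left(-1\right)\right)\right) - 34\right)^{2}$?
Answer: $7921$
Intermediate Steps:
$D = -57$
$\left(\left(D - \left(0 + 2 \left(-1\right)\right)\right) - 34\right)^{2} = \left(\left(-57 - \left(0 + 2 \left(-1\right)\right)\right) - 34\right)^{2} = \left(\left(-57 - \left(0 - 2\right)\right) - 34\right)^{2} = \left(\left(-57 - -2\right) - 34\right)^{2} = \left(\left(-57 + 2\right) - 34\right)^{2} = \left(-55 - 34\right)^{2} = \left(-89\right)^{2} = 7921$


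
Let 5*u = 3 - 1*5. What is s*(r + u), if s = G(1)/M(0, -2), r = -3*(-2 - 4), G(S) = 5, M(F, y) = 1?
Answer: 88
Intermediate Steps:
r = 18 (r = -3*(-6) = 18)
s = 5 (s = 5/1 = 5*1 = 5)
u = -⅖ (u = (3 - 1*5)/5 = (3 - 5)/5 = (⅕)*(-2) = -⅖ ≈ -0.40000)
s*(r + u) = 5*(18 - ⅖) = 5*(88/5) = 88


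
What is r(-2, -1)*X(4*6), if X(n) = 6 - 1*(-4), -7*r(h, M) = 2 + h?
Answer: 0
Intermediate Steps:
r(h, M) = -2/7 - h/7 (r(h, M) = -(2 + h)/7 = -2/7 - h/7)
X(n) = 10 (X(n) = 6 + 4 = 10)
r(-2, -1)*X(4*6) = (-2/7 - ⅐*(-2))*10 = (-2/7 + 2/7)*10 = 0*10 = 0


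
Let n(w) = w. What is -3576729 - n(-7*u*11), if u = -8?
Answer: -3577345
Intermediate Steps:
-3576729 - n(-7*u*11) = -3576729 - (-7*(-8))*11 = -3576729 - 56*11 = -3576729 - 1*616 = -3576729 - 616 = -3577345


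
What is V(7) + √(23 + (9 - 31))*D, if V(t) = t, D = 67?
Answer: 74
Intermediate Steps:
V(7) + √(23 + (9 - 31))*D = 7 + √(23 + (9 - 31))*67 = 7 + √(23 - 22)*67 = 7 + √1*67 = 7 + 1*67 = 7 + 67 = 74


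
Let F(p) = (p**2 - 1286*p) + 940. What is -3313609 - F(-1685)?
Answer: -8320684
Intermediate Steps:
F(p) = 940 + p**2 - 1286*p
-3313609 - F(-1685) = -3313609 - (940 + (-1685)**2 - 1286*(-1685)) = -3313609 - (940 + 2839225 + 2166910) = -3313609 - 1*5007075 = -3313609 - 5007075 = -8320684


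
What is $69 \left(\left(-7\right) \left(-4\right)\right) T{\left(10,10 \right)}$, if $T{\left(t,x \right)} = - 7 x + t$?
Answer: $-115920$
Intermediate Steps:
$T{\left(t,x \right)} = t - 7 x$
$69 \left(\left(-7\right) \left(-4\right)\right) T{\left(10,10 \right)} = 69 \left(\left(-7\right) \left(-4\right)\right) \left(10 - 70\right) = 69 \cdot 28 \left(10 - 70\right) = 1932 \left(-60\right) = -115920$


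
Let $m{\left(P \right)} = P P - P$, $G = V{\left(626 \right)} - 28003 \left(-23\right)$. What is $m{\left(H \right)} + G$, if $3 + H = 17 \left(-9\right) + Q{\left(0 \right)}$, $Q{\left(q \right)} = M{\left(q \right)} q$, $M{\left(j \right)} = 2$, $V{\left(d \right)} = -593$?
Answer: $667968$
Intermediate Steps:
$G = 643476$ ($G = -593 - 28003 \left(-23\right) = -593 - -644069 = -593 + 644069 = 643476$)
$Q{\left(q \right)} = 2 q$
$H = -156$ ($H = -3 + \left(17 \left(-9\right) + 2 \cdot 0\right) = -3 + \left(-153 + 0\right) = -3 - 153 = -156$)
$m{\left(P \right)} = P^{2} - P$
$m{\left(H \right)} + G = - 156 \left(-1 - 156\right) + 643476 = \left(-156\right) \left(-157\right) + 643476 = 24492 + 643476 = 667968$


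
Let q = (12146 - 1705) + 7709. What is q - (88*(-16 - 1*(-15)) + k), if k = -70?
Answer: 18308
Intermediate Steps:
q = 18150 (q = 10441 + 7709 = 18150)
q - (88*(-16 - 1*(-15)) + k) = 18150 - (88*(-16 - 1*(-15)) - 70) = 18150 - (88*(-16 + 15) - 70) = 18150 - (88*(-1) - 70) = 18150 - (-88 - 70) = 18150 - 1*(-158) = 18150 + 158 = 18308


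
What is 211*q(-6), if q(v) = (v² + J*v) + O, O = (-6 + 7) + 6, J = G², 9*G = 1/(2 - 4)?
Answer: 489731/54 ≈ 9069.1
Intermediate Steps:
G = -1/18 (G = 1/(9*(2 - 4)) = (⅑)/(-2) = (⅑)*(-½) = -1/18 ≈ -0.055556)
J = 1/324 (J = (-1/18)² = 1/324 ≈ 0.0030864)
O = 7 (O = 1 + 6 = 7)
q(v) = 7 + v² + v/324 (q(v) = (v² + v/324) + 7 = 7 + v² + v/324)
211*q(-6) = 211*(7 + (-6)² + (1/324)*(-6)) = 211*(7 + 36 - 1/54) = 211*(2321/54) = 489731/54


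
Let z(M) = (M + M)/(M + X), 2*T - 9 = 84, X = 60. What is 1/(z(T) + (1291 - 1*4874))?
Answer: -71/254331 ≈ -0.00027916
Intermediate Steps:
T = 93/2 (T = 9/2 + (½)*84 = 9/2 + 42 = 93/2 ≈ 46.500)
z(M) = 2*M/(60 + M) (z(M) = (M + M)/(M + 60) = (2*M)/(60 + M) = 2*M/(60 + M))
1/(z(T) + (1291 - 1*4874)) = 1/(2*(93/2)/(60 + 93/2) + (1291 - 1*4874)) = 1/(2*(93/2)/(213/2) + (1291 - 4874)) = 1/(2*(93/2)*(2/213) - 3583) = 1/(62/71 - 3583) = 1/(-254331/71) = -71/254331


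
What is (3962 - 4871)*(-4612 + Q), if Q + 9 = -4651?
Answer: 8428248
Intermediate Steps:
Q = -4660 (Q = -9 - 4651 = -4660)
(3962 - 4871)*(-4612 + Q) = (3962 - 4871)*(-4612 - 4660) = -909*(-9272) = 8428248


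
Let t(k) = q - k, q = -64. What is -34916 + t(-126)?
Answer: -34854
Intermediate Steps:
t(k) = -64 - k
-34916 + t(-126) = -34916 + (-64 - 1*(-126)) = -34916 + (-64 + 126) = -34916 + 62 = -34854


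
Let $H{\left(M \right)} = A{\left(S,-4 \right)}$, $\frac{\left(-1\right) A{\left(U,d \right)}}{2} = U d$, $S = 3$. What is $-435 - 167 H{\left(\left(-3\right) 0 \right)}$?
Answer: $-4443$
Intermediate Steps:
$A{\left(U,d \right)} = - 2 U d$
$H{\left(M \right)} = 24$ ($H{\left(M \right)} = \left(-2\right) 3 \left(-4\right) = 24$)
$-435 - 167 H{\left(\left(-3\right) 0 \right)} = -435 - 4008 = -4443$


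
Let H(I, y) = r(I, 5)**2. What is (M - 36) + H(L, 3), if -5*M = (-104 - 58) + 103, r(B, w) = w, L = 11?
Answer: 4/5 ≈ 0.80000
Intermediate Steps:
H(I, y) = 25 (H(I, y) = 5**2 = 25)
M = 59/5 (M = -((-104 - 58) + 103)/5 = -(-162 + 103)/5 = -1/5*(-59) = 59/5 ≈ 11.800)
(M - 36) + H(L, 3) = (59/5 - 36) + 25 = -121/5 + 25 = 4/5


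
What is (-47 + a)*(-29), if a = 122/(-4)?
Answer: 4495/2 ≈ 2247.5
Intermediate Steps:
a = -61/2 (a = 122*(-¼) = -61/2 ≈ -30.500)
(-47 + a)*(-29) = (-47 - 61/2)*(-29) = -155/2*(-29) = 4495/2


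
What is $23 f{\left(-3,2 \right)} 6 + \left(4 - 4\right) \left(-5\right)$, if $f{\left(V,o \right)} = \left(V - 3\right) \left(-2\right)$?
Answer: $1656$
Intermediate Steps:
$f{\left(V,o \right)} = 6 - 2 V$ ($f{\left(V,o \right)} = \left(-3 + V\right) \left(-2\right) = 6 - 2 V$)
$23 f{\left(-3,2 \right)} 6 + \left(4 - 4\right) \left(-5\right) = 23 \left(6 - -6\right) 6 + \left(4 - 4\right) \left(-5\right) = 23 \left(6 + 6\right) 6 + 0 \left(-5\right) = 23 \cdot 12 \cdot 6 + 0 = 23 \cdot 72 + 0 = 1656 + 0 = 1656$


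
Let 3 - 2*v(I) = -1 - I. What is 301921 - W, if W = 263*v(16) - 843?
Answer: 300134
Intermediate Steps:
v(I) = 2 + I/2 (v(I) = 3/2 - (-1 - I)/2 = 3/2 + (½ + I/2) = 2 + I/2)
W = 1787 (W = 263*(2 + (½)*16) - 843 = 263*(2 + 8) - 843 = 263*10 - 843 = 2630 - 843 = 1787)
301921 - W = 301921 - 1*1787 = 301921 - 1787 = 300134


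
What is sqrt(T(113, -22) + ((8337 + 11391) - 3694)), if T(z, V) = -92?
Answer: sqrt(15942) ≈ 126.26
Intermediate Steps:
sqrt(T(113, -22) + ((8337 + 11391) - 3694)) = sqrt(-92 + ((8337 + 11391) - 3694)) = sqrt(-92 + (19728 - 3694)) = sqrt(-92 + 16034) = sqrt(15942)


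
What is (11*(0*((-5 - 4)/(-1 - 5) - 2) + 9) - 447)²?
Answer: 121104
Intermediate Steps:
(11*(0*((-5 - 4)/(-1 - 5) - 2) + 9) - 447)² = (11*(0*(-9/(-6) - 2) + 9) - 447)² = (11*(0*(-9*(-⅙) - 2) + 9) - 447)² = (11*(0*(3/2 - 2) + 9) - 447)² = (11*(0*(-½) + 9) - 447)² = (11*(0 + 9) - 447)² = (11*9 - 447)² = (99 - 447)² = (-348)² = 121104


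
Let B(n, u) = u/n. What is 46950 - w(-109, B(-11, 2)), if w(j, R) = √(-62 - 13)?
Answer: 46950 - 5*I*√3 ≈ 46950.0 - 8.6602*I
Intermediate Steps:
w(j, R) = 5*I*√3 (w(j, R) = √(-75) = 5*I*√3)
46950 - w(-109, B(-11, 2)) = 46950 - 5*I*√3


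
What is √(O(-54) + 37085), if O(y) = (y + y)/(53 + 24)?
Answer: √219868649/77 ≈ 192.57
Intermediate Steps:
O(y) = 2*y/77 (O(y) = (2*y)/77 = (2*y)*(1/77) = 2*y/77)
√(O(-54) + 37085) = √((2/77)*(-54) + 37085) = √(-108/77 + 37085) = √(2855437/77) = √219868649/77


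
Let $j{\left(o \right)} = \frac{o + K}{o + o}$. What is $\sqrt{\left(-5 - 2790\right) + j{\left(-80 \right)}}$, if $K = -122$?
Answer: $\frac{i \sqrt{1117495}}{20} \approx 52.856 i$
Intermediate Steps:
$j{\left(o \right)} = \frac{-122 + o}{2 o}$ ($j{\left(o \right)} = \frac{o - 122}{o + o} = \frac{-122 + o}{2 o}$)
$\sqrt{\left(-5 - 2790\right) + j{\left(-80 \right)}} = \sqrt{\left(-5 - 2790\right) + \frac{-122 - 80}{2 \left(-80\right)}} = \sqrt{\left(-5 - 2790\right) + \frac{1}{2} \left(- \frac{1}{80}\right) \left(-202\right)} = \sqrt{-2795 + \frac{101}{80}} = \sqrt{- \frac{223499}{80}} = \frac{i \sqrt{1117495}}{20}$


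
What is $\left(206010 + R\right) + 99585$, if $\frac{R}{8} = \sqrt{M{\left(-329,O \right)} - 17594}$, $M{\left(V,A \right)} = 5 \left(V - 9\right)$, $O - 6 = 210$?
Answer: $305595 + 16 i \sqrt{4821} \approx 3.056 \cdot 10^{5} + 1110.9 i$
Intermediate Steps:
$O = 216$ ($O = 6 + 210 = 216$)
$M{\left(V,A \right)} = -45 + 5 V$ ($M{\left(V,A \right)} = 5 \left(-9 + V\right) = -45 + 5 V$)
$R = 16 i \sqrt{4821}$ ($R = 8 \sqrt{\left(-45 + 5 \left(-329\right)\right) - 17594} = 8 \sqrt{\left(-45 - 1645\right) - 17594} = 8 \sqrt{-1690 - 17594} = 8 \sqrt{-19284} = 8 \cdot 2 i \sqrt{4821} = 16 i \sqrt{4821} \approx 1110.9 i$)
$\left(206010 + R\right) + 99585 = \left(206010 + 16 i \sqrt{4821}\right) + 99585 = 305595 + 16 i \sqrt{4821}$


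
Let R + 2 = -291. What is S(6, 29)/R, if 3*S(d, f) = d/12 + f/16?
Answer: -37/14064 ≈ -0.0026308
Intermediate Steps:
S(d, f) = d/36 + f/48 (S(d, f) = (d/12 + f/16)/3 = d/36 + f/48)
R = -293 (R = -2 - 291 = -293)
S(6, 29)/R = ((1/36)*6 + (1/48)*29)/(-293) = (⅙ + 29/48)*(-1/293) = (37/48)*(-1/293) = -37/14064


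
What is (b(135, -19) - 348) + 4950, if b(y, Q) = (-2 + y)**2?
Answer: 22291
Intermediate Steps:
(b(135, -19) - 348) + 4950 = ((-2 + 135)**2 - 348) + 4950 = (133**2 - 348) + 4950 = (17689 - 348) + 4950 = 17341 + 4950 = 22291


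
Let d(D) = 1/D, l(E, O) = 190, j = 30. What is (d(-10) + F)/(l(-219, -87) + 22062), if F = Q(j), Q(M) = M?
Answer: 299/222520 ≈ 0.0013437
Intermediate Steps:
F = 30
(d(-10) + F)/(l(-219, -87) + 22062) = (1/(-10) + 30)/(190 + 22062) = (-1/10 + 30)/22252 = (299/10)*(1/22252) = 299/222520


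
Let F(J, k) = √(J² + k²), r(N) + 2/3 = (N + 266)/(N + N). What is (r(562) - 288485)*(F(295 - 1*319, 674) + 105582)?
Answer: -8558927262424/281 - 486385592*√113713/843 ≈ -3.0653e+10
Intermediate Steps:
r(N) = -⅔ + (266 + N)/(2*N) (r(N) = -⅔ + (N + 266)/(N + N) = -⅔ + (266 + N)/((2*N)) = -⅔ + (266 + N)*(1/(2*N)) = -⅔ + (266 + N)/(2*N))
(r(562) - 288485)*(F(295 - 1*319, 674) + 105582) = ((⅙)*(798 - 1*562)/562 - 288485)*(√((295 - 1*319)² + 674²) + 105582) = ((⅙)*(1/562)*(798 - 562) - 288485)*(√((295 - 319)² + 454276) + 105582) = ((⅙)*(1/562)*236 - 288485)*(√((-24)² + 454276) + 105582) = (59/843 - 288485)*(√(576 + 454276) + 105582) = -243192796*(√454852 + 105582)/843 = -243192796*(2*√113713 + 105582)/843 = -243192796*(105582 + 2*√113713)/843 = -8558927262424/281 - 486385592*√113713/843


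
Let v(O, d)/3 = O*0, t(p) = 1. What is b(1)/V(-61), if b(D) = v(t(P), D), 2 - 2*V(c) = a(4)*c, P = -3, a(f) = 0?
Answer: 0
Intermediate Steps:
V(c) = 1 (V(c) = 1 - 0*c = 1 - ½*0 = 1 + 0 = 1)
v(O, d) = 0 (v(O, d) = 3*(O*0) = 3*0 = 0)
b(D) = 0
b(1)/V(-61) = 0/1 = 0*1 = 0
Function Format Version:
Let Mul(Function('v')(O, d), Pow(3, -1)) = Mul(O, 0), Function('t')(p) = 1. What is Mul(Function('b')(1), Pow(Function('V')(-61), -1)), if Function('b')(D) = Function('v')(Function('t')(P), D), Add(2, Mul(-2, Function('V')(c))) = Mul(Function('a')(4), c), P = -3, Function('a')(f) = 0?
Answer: 0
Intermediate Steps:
Function('V')(c) = 1 (Function('V')(c) = Add(1, Mul(Rational(-1, 2), Mul(0, c))) = Add(1, Mul(Rational(-1, 2), 0)) = Add(1, 0) = 1)
Function('v')(O, d) = 0 (Function('v')(O, d) = Mul(3, Mul(O, 0)) = Mul(3, 0) = 0)
Function('b')(D) = 0
Mul(Function('b')(1), Pow(Function('V')(-61), -1)) = Mul(0, Pow(1, -1)) = Mul(0, 1) = 0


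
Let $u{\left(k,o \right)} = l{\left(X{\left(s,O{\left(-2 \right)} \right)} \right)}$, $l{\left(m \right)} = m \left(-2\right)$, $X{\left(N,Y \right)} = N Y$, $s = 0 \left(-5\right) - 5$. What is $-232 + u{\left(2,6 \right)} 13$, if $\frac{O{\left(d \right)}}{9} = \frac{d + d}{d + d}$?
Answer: $938$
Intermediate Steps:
$O{\left(d \right)} = 9$ ($O{\left(d \right)} = 9 \frac{d + d}{d + d} = 9 \frac{2 d}{2 d} = 9 \cdot 2 d \frac{1}{2 d} = 9 \cdot 1 = 9$)
$s = -5$ ($s = 0 - 5 = -5$)
$l{\left(m \right)} = - 2 m$
$u{\left(k,o \right)} = 90$ ($u{\left(k,o \right)} = - 2 \left(\left(-5\right) 9\right) = \left(-2\right) \left(-45\right) = 90$)
$-232 + u{\left(2,6 \right)} 13 = -232 + 90 \cdot 13 = -232 + 1170 = 938$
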